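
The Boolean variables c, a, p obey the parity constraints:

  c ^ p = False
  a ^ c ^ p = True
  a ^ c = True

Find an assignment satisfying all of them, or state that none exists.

c: False; a: True; p: False

c ^ p = F ^ F = False ✓
a ^ c ^ p = T ^ F ^ F = True ✓
a ^ c = T ^ F = True ✓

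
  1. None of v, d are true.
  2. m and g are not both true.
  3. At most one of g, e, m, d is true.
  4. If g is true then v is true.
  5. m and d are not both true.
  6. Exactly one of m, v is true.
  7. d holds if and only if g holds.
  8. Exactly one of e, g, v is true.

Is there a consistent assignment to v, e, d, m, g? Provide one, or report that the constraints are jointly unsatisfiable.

Case v = True:
  Constraint (1) is violated (v=T) — contradiction.
Case v = False:
  (1) forces d = False.
  (4) with v=F forces g = False.
  (6) with v=F forces m = True.
  (3) with m=T forces e = False.
  Constraint (8) is violated (e=F, g=F, v=F) — contradiction.
Both cases fail — unsatisfiable.

Unsatisfiable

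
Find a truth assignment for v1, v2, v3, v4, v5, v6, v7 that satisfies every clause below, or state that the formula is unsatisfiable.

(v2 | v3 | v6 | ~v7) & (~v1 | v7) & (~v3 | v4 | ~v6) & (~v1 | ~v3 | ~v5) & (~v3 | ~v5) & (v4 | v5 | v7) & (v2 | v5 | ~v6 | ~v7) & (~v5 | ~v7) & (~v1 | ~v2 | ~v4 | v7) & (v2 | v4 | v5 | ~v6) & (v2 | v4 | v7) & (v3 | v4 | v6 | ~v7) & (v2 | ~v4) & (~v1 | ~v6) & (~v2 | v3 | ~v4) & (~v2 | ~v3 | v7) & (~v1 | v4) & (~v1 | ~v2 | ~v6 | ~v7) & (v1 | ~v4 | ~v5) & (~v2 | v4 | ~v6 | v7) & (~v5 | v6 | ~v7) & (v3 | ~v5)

Set v1 = False.
Set v2 = False.
  then (v2 | ~v4) forces v4 = False.
  then (v2 | v4 | v7) forces v7 = True.
  then (~v5 | ~v7) forces v5 = False.
  then (v2 | v4 | v5 | ~v6) forces v6 = False.
  then (v3 | v4 | v6 | ~v7) forces v3 = True.
All clauses satisfied.

v1 = False; v2 = False; v3 = True; v4 = False; v5 = False; v6 = False; v7 = True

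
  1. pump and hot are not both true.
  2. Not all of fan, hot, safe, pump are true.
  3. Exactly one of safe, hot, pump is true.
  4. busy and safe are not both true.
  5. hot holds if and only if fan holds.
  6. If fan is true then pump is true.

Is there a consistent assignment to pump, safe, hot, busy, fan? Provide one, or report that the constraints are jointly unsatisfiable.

pump=T, safe=F, hot=F, busy=F, fan=F

  (1) pump=T, hot=F — not both ✓
  (2) {fan, hot, safe, pump}: 1/4 true — not all ✓
  (3) {safe, hot, pump}: 1 true — exactly one ✓
  (4) busy=F, safe=F — not both ✓
  (5) hot=F, fan=F — same ✓
  (6) fan=F ⇒ pump: vacuous ✓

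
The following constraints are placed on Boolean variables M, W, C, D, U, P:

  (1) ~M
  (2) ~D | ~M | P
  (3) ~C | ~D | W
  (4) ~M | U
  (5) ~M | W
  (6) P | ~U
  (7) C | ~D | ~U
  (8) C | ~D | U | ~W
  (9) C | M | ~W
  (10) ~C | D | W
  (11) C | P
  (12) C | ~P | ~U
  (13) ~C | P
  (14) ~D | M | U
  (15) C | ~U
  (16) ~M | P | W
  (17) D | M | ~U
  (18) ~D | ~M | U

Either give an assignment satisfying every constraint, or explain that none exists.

M=F; W=T; C=T; D=F; U=F; P=T

Unit clause (~M) forces M = False.
Set W = True.
  then (C | M | ~W) forces C = True.
  then (~C | P) forces P = True.
Set D = False.
  then (D | M | ~U) forces U = False.
All clauses satisfied.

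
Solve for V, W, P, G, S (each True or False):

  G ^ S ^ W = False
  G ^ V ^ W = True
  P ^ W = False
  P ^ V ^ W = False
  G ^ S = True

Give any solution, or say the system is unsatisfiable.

V = False; W = True; P = True; G = False; S = True

G ^ S ^ W = F ^ T ^ T = False ✓
G ^ V ^ W = F ^ F ^ T = True ✓
P ^ W = T ^ T = False ✓
P ^ V ^ W = T ^ F ^ T = False ✓
G ^ S = F ^ T = True ✓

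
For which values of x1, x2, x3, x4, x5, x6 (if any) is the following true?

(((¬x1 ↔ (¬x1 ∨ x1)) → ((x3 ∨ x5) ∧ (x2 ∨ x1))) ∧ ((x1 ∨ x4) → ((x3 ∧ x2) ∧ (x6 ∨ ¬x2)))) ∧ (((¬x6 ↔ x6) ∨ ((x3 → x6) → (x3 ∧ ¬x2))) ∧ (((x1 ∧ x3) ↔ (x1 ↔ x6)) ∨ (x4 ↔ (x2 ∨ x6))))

The formula is unsatisfiable.

Case x1 = True: the formula simplifies to ((x3 ∧ x2) ∧ (x6 ∨ ¬x2)) ∧ (((¬x6 ↔ x6) ∨ ((x3 → x6) → (x3 ∧ ¬x2))) ∧ ((x3 ↔ x6) ∨ (x4 ↔ (x2 ∨ x6)))).
  x2 = True: simplifies to (x3 ∧ x6) ∧ (((¬x6 ↔ x6) ∨ ¬((x3 → x6))) ∧ ((x3 ↔ x6) ∨ x4)).
    x6 = True: the conjunct (¬x6 ↔ x6) ∨ ¬((x3 → x6)) becomes (False ↔ True) ∨ ¬True = False.
    x6 = False: the conjunct x6 is False.
  x2 = False: the conjunct x2 is False.
Case x1 = False: the formula simplifies to (((x3 ∨ x5) ∧ x2) ∧ (x4 → ((x3 ∧ x2) ∧ (x6 ∨ ¬x2)))) ∧ (((¬x6 ↔ x6) ∨ ((x3 → x6) → (x3 ∧ ¬x2))) ∧ (x6 ∨ (x4 ↔ (x2 ∨ x6)))).
  x2 = True: simplifies to ((x3 ∨ x5) ∧ (x4 → (x3 ∧ x6))) ∧ (((¬x6 ↔ x6) ∨ ¬((x3 → x6))) ∧ (x6 ∨ x4)).
    x6 = True: the conjunct (¬x6 ↔ x6) ∨ ¬((x3 → x6)) becomes (False ↔ True) ∨ ¬True = False.
    x6 = False: simplifies to ((x3 ∨ x5) ∧ ¬x4) ∧ (¬(¬x3) ∧ x4).
      x4 = True: the conjunct ¬x4 is False.
      x4 = False: the conjunct x4 is False.
  x2 = False: the conjunct x2 is False.
Both cases fail — unsatisfiable.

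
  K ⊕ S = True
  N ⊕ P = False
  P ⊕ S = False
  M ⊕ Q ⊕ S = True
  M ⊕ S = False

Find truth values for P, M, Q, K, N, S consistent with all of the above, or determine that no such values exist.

P = True, M = True, Q = True, K = False, N = True, S = True

K ⊕ S = F ⊕ T = True ✓
N ⊕ P = T ⊕ T = False ✓
P ⊕ S = T ⊕ T = False ✓
M ⊕ Q ⊕ S = T ⊕ T ⊕ T = True ✓
M ⊕ S = T ⊕ T = False ✓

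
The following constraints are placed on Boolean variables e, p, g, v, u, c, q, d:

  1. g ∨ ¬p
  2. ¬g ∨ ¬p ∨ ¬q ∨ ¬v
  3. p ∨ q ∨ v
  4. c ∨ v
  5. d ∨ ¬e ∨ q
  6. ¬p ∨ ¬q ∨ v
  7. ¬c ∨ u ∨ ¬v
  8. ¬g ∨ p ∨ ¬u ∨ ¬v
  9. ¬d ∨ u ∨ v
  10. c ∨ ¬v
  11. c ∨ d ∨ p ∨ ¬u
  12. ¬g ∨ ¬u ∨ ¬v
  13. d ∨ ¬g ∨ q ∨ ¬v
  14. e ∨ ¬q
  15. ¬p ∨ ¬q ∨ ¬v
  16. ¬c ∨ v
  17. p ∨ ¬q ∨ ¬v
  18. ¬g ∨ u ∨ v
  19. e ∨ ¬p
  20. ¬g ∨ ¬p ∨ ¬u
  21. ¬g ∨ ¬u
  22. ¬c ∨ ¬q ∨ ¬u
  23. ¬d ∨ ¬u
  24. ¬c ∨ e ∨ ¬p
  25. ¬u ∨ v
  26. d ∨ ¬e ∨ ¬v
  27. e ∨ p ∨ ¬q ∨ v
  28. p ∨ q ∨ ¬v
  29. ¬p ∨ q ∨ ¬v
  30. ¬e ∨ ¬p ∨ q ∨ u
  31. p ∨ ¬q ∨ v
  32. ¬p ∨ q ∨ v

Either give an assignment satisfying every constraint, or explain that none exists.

Case v = True:
  (c ∨ ¬v) forces c = True.
  (¬c ∨ u ∨ ¬v) forces u = True.
  (¬g ∨ ¬u ∨ ¬v) forces g = False.
  (g ∨ ¬p) forces p = False.
  (p ∨ ¬q ∨ ¬v) forces q = False.
  Clause (p ∨ q ∨ ¬v) is falsified — contradiction.
Case v = False:
  (c ∨ v) forces c = True.
  Clause (¬c ∨ v) is falsified — contradiction.
Both cases fail, so the formula is unsatisfiable.

No satisfying assignment exists.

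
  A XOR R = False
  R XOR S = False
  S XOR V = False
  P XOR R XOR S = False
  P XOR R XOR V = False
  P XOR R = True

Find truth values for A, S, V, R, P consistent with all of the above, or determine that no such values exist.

A=T, S=T, V=T, R=T, P=F

A XOR R = T XOR T = False ✓
R XOR S = T XOR T = False ✓
S XOR V = T XOR T = False ✓
P XOR R XOR S = F XOR T XOR T = False ✓
P XOR R XOR V = F XOR T XOR T = False ✓
P XOR R = F XOR T = True ✓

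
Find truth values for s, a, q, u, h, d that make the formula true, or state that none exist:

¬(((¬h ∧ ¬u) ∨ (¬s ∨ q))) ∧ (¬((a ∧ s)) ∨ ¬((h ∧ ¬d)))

s = True, a = False, q = False, u = False, h = True, d = False

  ¬(((¬h ∧ ¬u) ∨ (¬s ∨ q))) = True
    (¬h ∧ ¬u) ∨ (¬s ∨ q) = False
      ¬h ∧ ¬u = False
        ¬h = False
        ¬u = True
      ¬s ∨ q = False
        ¬s = False
  ¬((a ∧ s)) ∨ ¬((h ∧ ¬d)) = True
    ¬((a ∧ s)) = True
      a ∧ s = False
    ¬((h ∧ ¬d)) = False
      h ∧ ¬d = True
        ¬d = True
Both conjuncts True, so the formula holds.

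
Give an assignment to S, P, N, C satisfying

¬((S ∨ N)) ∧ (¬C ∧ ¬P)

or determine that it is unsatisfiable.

S=F, P=F, N=F, C=F

  ¬((S ∨ N)) = True
    S ∨ N = False
  ¬C ∧ ¬P = True
    ¬C = True
    ¬P = True
Both conjuncts True, so the formula holds.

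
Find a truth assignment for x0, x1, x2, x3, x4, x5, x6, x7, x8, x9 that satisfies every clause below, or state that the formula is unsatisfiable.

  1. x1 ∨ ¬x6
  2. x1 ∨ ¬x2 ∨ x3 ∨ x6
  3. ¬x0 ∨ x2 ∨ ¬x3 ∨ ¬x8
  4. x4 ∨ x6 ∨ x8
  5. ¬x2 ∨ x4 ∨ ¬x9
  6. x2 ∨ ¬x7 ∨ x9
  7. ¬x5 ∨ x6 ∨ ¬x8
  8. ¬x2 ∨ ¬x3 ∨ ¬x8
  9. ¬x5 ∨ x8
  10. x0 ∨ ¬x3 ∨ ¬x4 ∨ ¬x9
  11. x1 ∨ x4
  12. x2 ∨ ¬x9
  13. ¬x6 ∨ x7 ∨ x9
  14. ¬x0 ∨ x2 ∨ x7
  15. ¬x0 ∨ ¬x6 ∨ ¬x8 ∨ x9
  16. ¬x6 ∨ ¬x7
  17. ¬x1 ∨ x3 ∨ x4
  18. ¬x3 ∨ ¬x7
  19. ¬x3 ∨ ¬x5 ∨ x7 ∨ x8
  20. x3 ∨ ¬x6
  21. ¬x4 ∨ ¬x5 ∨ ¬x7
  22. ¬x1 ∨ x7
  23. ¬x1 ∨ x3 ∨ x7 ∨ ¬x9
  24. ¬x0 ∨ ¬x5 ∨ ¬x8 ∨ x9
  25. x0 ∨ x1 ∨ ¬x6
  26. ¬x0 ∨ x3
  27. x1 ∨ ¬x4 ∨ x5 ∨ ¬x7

x0 = False; x1 = True; x2 = True; x3 = False; x4 = True; x5 = False; x6 = False; x7 = True; x8 = False; x9 = False

Set x0 = False.
Set x1 = True.
  then (¬x1 ∨ x7) forces x7 = True.
  then (¬x6 ∨ ¬x7) forces x6 = False.
  then (¬x3 ∨ ¬x7) forces x3 = False.
  then (¬x1 ∨ x3 ∨ x4) forces x4 = True.
  then (¬x4 ∨ ¬x5 ∨ ¬x7) forces x5 = False.
Set x2 = True.
Set x8 = False.
Set x9 = False.
All clauses satisfied.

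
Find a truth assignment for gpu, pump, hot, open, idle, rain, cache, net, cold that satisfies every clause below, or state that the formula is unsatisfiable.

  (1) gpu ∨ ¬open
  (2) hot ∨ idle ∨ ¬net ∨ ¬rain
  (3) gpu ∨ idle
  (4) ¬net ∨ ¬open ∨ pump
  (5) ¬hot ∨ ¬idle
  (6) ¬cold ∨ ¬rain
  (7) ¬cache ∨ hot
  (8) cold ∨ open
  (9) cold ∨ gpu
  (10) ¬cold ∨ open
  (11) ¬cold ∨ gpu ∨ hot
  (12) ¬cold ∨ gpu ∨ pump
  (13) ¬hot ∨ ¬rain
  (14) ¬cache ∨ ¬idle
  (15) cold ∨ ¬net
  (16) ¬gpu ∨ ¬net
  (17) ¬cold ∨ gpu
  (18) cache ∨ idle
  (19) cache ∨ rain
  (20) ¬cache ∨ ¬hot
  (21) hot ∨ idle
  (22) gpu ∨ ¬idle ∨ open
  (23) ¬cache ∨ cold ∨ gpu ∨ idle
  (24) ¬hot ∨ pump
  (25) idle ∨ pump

gpu = True, pump = True, hot = False, open = True, idle = True, rain = True, cache = False, net = False, cold = False

Try gpu = False:
  (gpu ∨ ¬open) forces open = False.
  (gpu ∨ idle) forces idle = True.
  clause (gpu ∨ ¬idle ∨ open) is falsified — backtrack.
So gpu = True.
  then (¬gpu ∨ ¬net) forces net = False.
Set pump = True.
Set hot = False.
  then (¬cache ∨ hot) forces cache = False.
  then (cache ∨ idle) forces idle = True.
  then (cache ∨ rain) forces rain = True.
  then (¬cold ∨ ¬rain) forces cold = False.
  then (cold ∨ open) forces open = True.
All clauses satisfied.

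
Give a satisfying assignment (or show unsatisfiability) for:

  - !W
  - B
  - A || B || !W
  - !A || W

W: False, B: True, A: False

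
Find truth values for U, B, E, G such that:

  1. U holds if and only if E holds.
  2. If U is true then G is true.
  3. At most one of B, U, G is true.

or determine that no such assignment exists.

U = False, B = False, E = False, G = True

  (1) U=F, E=F — same ✓
  (2) U=F ⇒ G: vacuous ✓
  (3) {B, U, G}: 1 true — at most one ✓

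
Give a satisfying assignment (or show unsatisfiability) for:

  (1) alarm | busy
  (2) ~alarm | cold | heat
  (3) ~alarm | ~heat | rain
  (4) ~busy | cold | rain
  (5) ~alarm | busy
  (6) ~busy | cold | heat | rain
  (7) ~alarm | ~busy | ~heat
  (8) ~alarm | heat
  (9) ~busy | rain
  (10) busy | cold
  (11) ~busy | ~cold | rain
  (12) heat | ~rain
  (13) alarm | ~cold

Try alarm = True:
  (~alarm | busy) forces busy = True.
  (~alarm | ~busy | ~heat) forces heat = False.
  clause (~alarm | heat) is falsified — backtrack.
So alarm = False.
  then (alarm | busy) forces busy = True.
  then (~busy | rain) forces rain = True.
  then (heat | ~rain) forces heat = True.
  then (alarm | ~cold) forces cold = False.
All clauses satisfied.

alarm=F, rain=T, busy=T, cold=F, heat=T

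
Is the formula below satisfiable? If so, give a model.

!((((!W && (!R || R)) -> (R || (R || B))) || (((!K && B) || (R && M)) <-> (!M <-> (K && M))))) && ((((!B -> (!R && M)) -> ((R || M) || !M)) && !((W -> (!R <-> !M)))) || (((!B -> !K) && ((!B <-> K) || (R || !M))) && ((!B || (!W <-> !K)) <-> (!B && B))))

Unsatisfiable

Case B = True: the conjunct !((((!W && (!R || R)) -> (R || (R || B))) || (((!K && B) || (R && M)) <-> (!M <-> (K && M))))) becomes !((True || ((!K || (R && M)) <-> (!M <-> (K && M))))) = False.
Case B = False: the formula simplifies to !((((!W && (!R || R)) -> (R || R)) || ((R && M) <-> (!M <-> (K && M))))) && (((!R && M) -> ((R || M) || !M)) && !((W -> (!R <-> !M)))).
  W = True: the conjunct !((((!W && (!R || R)) -> (R || R)) || ((R && M) <-> (!M <-> (K && M))))) becomes !((True || ((R && M) <-> (!M <-> (K && M))))) = False.
  W = False: the conjunct !((W -> (!R <-> !M))) becomes !((False -> (!R <-> !M))) = False.
Both cases fail — unsatisfiable.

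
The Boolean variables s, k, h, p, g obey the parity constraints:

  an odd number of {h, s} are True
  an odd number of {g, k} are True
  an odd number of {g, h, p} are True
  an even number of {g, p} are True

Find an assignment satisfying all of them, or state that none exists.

s = False; k = True; h = True; p = False; g = False

{h, s}: 1 true → odd ✓
{g, k}: 1 true → odd ✓
{g, h, p}: 1 true → odd ✓
{g, p}: 0 true → even ✓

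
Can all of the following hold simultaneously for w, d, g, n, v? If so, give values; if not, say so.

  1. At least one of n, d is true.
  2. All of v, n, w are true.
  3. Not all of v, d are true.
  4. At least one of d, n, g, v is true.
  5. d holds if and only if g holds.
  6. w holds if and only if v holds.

w = True; d = False; g = False; n = True; v = True

  (1) {n, d}: 1 true — at least one ✓
  (2) {v, n, w}: all 3 true ✓
  (3) {v, d}: 1/2 true — not all ✓
  (4) {d, n, g, v}: 2 true — at least one ✓
  (5) d=F, g=F — same ✓
  (6) w=T, v=T — same ✓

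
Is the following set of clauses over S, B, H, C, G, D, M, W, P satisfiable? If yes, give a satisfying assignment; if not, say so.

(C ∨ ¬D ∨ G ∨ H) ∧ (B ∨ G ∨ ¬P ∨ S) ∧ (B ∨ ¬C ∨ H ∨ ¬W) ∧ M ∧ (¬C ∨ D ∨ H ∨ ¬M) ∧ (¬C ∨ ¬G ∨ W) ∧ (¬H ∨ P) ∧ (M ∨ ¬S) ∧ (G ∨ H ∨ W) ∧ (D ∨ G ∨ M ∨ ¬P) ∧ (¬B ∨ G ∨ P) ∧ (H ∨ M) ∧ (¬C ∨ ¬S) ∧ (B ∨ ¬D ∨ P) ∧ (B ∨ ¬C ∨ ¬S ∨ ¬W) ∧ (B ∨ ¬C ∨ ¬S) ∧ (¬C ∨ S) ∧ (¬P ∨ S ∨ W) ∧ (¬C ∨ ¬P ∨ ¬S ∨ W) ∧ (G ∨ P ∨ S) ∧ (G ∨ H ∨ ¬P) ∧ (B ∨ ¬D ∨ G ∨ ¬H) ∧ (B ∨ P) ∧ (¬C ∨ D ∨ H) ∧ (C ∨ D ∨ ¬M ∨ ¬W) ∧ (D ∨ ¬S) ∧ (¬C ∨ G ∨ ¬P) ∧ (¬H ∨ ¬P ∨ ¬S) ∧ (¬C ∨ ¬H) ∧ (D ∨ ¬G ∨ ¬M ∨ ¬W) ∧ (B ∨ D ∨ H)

S=F; B=F; H=F; C=F; G=T; D=T; M=T; W=T; P=T

Unit clause (M) forces M = True.
Set S = False.
  then (¬C ∨ S) forces C = False.
Set B = False.
  then (B ∨ P) forces P = True.
  then (B ∨ G ∨ ¬P ∨ S) forces G = True.
  then (¬P ∨ S ∨ W) forces W = True.
  then (C ∨ D ∨ ¬M ∨ ¬W) forces D = True.
Set H = False.
All clauses satisfied.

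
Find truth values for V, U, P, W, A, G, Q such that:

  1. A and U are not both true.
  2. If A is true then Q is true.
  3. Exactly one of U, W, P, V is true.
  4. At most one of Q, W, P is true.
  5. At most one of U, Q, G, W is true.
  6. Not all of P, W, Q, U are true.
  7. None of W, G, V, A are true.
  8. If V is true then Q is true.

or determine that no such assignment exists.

V = False; U = False; P = True; W = False; A = False; G = False; Q = False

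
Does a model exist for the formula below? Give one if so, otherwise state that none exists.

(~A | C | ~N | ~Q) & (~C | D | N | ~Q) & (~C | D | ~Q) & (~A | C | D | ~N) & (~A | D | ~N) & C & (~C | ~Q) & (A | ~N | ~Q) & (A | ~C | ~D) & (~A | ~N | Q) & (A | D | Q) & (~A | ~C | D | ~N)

Q: False, N: False, D: True, C: True, A: True

Unit clause (C) forces C = True.
In (~C | ~Q) only ~Q is left, so Q = False.
Try N = True:
  (~A | ~N | Q) forces A = False.
  (A | ~C | ~D) forces D = False.
  clause (A | D | Q) is falsified — backtrack.
So N = False.
Set D = True.
  then (A | ~C | ~D) forces A = True.
All clauses satisfied.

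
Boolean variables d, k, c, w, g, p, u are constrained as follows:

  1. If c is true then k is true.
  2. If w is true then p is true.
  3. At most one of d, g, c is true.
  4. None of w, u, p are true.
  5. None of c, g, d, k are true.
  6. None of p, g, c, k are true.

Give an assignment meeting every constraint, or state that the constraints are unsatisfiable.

d: False, k: False, c: False, w: False, g: False, p: False, u: False

  (1) c=F ⇒ k: vacuous ✓
  (2) w=F ⇒ p: vacuous ✓
  (3) {d, g, c}: 0 true — at most one ✓
  (4) {w, u, p}: 0 true — none ✓
  (5) {c, g, d, k}: 0 true — none ✓
  (6) {p, g, c, k}: 0 true — none ✓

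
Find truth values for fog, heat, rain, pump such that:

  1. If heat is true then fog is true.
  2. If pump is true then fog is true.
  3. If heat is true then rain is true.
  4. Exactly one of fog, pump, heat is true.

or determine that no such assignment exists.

fog = True, heat = False, rain = True, pump = False

  (1) heat=F ⇒ fog: vacuous ✓
  (2) pump=F ⇒ fog: vacuous ✓
  (3) heat=F ⇒ rain: vacuous ✓
  (4) {fog, pump, heat}: 1 true — exactly one ✓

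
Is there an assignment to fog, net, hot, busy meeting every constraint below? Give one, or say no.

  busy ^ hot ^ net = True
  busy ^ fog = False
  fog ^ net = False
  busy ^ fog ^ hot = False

Adding constraints 1, 3, 4 mod 2: every variable appears an even number of times on the left, so the left side is 0.
But the right sides sum to 1 (mod 2). 0 ≠ 1 — the system is inconsistent.

Unsatisfiable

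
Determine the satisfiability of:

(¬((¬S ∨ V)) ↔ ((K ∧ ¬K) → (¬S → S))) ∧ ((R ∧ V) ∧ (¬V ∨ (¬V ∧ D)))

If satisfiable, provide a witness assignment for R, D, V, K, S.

Unsatisfiable

Case V = True: the conjunct ¬V ∨ (¬V ∧ D) becomes ¬True ∨ (False ∧ D) = False.
Case V = False: the conjunct V is False.
Both cases fail — unsatisfiable.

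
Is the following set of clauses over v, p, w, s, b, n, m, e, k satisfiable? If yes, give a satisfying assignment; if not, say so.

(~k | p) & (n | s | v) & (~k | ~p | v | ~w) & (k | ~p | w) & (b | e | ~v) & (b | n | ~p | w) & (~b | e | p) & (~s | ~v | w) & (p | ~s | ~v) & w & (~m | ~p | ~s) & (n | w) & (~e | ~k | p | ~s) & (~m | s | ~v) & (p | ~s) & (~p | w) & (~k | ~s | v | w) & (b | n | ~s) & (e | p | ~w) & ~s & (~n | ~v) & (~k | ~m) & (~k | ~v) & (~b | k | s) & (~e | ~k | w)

v: False, p: False, w: True, s: False, b: False, n: True, m: True, e: True, k: False

Unit clause (w) forces w = True.
Unit clause (~s) forces s = False.
Set v = False.
  then (n | s | v) forces n = True.
Set p = False.
  then (~k | p) forces k = False.
  then (e | p | ~w) forces e = True.
  then (~b | k | s) forces b = False.
Set m = True.
All clauses satisfied.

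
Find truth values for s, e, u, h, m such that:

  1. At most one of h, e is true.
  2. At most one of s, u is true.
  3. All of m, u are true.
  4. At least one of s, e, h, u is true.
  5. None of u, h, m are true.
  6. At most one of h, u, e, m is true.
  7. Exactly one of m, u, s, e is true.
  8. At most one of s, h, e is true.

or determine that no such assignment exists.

The formula is unsatisfiable.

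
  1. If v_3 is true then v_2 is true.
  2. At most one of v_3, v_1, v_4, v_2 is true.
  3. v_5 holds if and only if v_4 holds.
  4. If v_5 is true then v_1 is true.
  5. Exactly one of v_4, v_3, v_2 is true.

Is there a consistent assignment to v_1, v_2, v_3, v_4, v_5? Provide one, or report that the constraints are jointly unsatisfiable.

v_1 = False, v_2 = True, v_3 = False, v_4 = False, v_5 = False

  (1) v_3=F ⇒ v_2: vacuous ✓
  (2) {v_3, v_1, v_4, v_2}: 1 true — at most one ✓
  (3) v_5=F, v_4=F — same ✓
  (4) v_5=F ⇒ v_1: vacuous ✓
  (5) {v_4, v_3, v_2}: 1 true — exactly one ✓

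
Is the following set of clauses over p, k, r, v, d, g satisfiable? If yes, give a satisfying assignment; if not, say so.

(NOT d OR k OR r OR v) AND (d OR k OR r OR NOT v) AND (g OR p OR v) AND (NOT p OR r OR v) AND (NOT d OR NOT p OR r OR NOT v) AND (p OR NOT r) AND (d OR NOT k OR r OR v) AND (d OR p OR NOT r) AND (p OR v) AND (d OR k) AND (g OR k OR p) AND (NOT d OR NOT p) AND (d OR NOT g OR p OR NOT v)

Set p = False.
  then (p OR NOT r) forces r = False.
  then (p OR v) forces v = True.
Set k = True.
Set d = False.
  then (d OR NOT g OR p OR NOT v) forces g = False.
All clauses satisfied.

p = False, k = True, r = False, v = True, d = False, g = False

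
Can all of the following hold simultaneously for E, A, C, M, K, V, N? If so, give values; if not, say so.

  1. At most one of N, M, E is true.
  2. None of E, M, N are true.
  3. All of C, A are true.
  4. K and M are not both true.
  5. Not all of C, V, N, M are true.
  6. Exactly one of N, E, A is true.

E: False, A: True, C: True, M: False, K: True, V: True, N: False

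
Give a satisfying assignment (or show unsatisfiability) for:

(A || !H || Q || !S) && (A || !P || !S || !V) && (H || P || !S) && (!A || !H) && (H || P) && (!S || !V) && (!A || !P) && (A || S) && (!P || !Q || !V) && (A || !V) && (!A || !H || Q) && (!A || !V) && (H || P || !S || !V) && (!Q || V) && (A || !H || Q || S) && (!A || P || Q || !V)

A: False, Q: False, H: False, S: True, P: True, V: False

Set A = False.
  then (A || S) forces S = True.
  then (A || !V) forces V = False.
  then (!Q || V) forces Q = False.
  then (A || !H || Q || !S) forces H = False.
  then (H || P || !S) forces P = True.
All clauses satisfied.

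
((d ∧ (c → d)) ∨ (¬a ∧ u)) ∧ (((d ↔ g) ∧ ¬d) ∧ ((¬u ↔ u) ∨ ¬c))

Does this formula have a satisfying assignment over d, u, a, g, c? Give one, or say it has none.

d=F; u=T; a=F; g=F; c=F

  (d ∧ (c → d)) ∨ (¬a ∧ u) = True
    d ∧ (c → d) = False
      c → d = True
    ¬a ∧ u = True
      ¬a = True
  ((d ↔ g) ∧ ¬d) ∧ ((¬u ↔ u) ∨ ¬c) = True
    (d ↔ g) ∧ ¬d = True
      d ↔ g = True
      ¬d = True
    (¬u ↔ u) ∨ ¬c = True
      ¬u ↔ u = False
        ¬u = False
      ¬c = True
Both conjuncts True, so the formula holds.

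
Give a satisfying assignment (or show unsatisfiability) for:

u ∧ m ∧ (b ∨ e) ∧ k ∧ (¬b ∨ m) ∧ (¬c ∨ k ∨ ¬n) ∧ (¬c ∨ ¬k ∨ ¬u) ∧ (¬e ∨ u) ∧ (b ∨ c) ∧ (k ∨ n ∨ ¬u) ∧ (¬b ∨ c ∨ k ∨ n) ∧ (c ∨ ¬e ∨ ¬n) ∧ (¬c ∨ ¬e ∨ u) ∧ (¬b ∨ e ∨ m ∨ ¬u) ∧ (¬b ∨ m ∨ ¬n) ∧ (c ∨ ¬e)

Unit clause (u) forces u = True.
Unit clause (m) forces m = True.
Unit clause (k) forces k = True.
In (¬c ∨ ¬k ∨ ¬u) only ¬c is left, so c = False.
In (b ∨ c) only b is left, so b = True.
In (c ∨ ¬e) only ¬e is left, so e = False.
Set n = True.
All clauses satisfied.

n: True, u: True, c: False, e: False, k: True, b: True, m: True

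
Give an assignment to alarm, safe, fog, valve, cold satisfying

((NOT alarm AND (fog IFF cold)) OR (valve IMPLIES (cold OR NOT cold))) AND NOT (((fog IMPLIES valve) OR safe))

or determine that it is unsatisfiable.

alarm = False, safe = False, fog = True, valve = False, cold = True

  (NOT alarm AND (fog IFF cold)) OR (valve IMPLIES (cold OR NOT cold)) = True
    NOT alarm AND (fog IFF cold) = True
      NOT alarm = True
      fog IFF cold = True
    valve IMPLIES (cold OR NOT cold) = True
      cold OR NOT cold = True
        NOT cold = False
  NOT (((fog IMPLIES valve) OR safe)) = True
    (fog IMPLIES valve) OR safe = False
      fog IMPLIES valve = False
Both conjuncts True, so the formula holds.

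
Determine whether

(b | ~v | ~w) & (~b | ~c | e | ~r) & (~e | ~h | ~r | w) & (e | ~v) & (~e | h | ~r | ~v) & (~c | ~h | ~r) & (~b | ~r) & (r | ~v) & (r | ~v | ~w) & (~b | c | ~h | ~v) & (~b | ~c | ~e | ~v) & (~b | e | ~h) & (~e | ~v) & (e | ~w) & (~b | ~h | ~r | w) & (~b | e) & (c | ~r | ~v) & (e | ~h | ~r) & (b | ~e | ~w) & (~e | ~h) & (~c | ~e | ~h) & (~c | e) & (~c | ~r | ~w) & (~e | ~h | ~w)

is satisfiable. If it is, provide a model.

Set e = True.
  then (~e | ~v) forces v = False.
  then (~e | ~h) forces h = False.
Set w = False.
Set c = True.
Set b = True.
  then (~b | ~r) forces r = False.
All clauses satisfied.

e = True; h = False; v = False; w = False; c = True; b = True; r = False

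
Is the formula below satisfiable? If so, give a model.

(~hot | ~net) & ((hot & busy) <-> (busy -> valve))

hot = True, net = False, valve = True, busy = True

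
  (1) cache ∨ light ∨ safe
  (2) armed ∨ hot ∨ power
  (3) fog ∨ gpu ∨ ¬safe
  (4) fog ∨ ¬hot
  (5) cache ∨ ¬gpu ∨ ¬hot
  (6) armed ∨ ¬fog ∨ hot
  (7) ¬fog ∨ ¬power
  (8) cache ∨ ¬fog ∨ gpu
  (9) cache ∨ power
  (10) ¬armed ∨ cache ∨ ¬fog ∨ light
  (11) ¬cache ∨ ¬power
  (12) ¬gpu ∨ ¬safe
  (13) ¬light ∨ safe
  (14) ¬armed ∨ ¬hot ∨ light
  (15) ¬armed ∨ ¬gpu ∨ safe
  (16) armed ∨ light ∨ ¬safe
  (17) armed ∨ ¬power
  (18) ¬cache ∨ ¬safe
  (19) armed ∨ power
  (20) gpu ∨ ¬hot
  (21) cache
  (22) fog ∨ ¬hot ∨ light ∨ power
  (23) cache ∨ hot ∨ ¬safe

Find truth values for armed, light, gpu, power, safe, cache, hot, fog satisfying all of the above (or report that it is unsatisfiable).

armed: True; light: False; gpu: False; power: False; safe: False; cache: True; hot: False; fog: False

Unit clause (cache) forces cache = True.
In (¬cache ∨ ¬power) only ¬power is left, so power = False.
In (¬cache ∨ ¬safe) only ¬safe is left, so safe = False.
In (armed ∨ power) only armed is left, so armed = True.
In (¬light ∨ safe) only ¬light is left, so light = False.
In (¬armed ∨ ¬hot ∨ light) only ¬hot is left, so hot = False.
In (¬armed ∨ ¬gpu ∨ safe) only ¬gpu is left, so gpu = False.
Set fog = False.
All clauses satisfied.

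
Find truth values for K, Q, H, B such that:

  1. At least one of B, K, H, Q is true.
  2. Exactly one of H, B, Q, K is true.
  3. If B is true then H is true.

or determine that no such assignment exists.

K=F; Q=T; H=F; B=F

  (1) {B, K, H, Q}: 1 true — at least one ✓
  (2) {H, B, Q, K}: 1 true — exactly one ✓
  (3) B=F ⇒ H: vacuous ✓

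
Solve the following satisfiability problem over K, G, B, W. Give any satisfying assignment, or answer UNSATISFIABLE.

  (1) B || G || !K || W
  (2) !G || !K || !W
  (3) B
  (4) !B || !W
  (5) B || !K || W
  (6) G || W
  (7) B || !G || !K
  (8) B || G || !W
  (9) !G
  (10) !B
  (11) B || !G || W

The formula is unsatisfiable.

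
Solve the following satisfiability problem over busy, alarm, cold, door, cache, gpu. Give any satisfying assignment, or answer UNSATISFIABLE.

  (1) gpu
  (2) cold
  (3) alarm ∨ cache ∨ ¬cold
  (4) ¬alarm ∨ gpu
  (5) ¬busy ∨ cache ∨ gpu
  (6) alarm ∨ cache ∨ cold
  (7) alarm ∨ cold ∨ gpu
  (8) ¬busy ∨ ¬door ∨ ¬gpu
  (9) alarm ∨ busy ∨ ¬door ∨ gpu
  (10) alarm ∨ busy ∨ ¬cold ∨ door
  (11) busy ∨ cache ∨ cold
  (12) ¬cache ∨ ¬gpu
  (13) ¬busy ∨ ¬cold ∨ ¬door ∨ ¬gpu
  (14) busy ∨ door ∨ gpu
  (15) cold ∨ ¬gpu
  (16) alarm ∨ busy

busy: True, alarm: True, cold: True, door: False, cache: False, gpu: True

Unit clause (gpu) forces gpu = True.
Unit clause (cold) forces cold = True.
In (¬cache ∨ ¬gpu) only ¬cache is left, so cache = False.
In (alarm ∨ cache ∨ ¬cold) only alarm is left, so alarm = True.
Set busy = True.
  then (¬busy ∨ ¬door ∨ ¬gpu) forces door = False.
All clauses satisfied.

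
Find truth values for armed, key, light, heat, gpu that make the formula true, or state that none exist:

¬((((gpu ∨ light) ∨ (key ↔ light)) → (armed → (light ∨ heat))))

armed = True; key = False; light = False; heat = False; gpu = False

  ¬((((gpu ∨ light) ∨ (key ↔ light)) → (armed → (light ∨ heat)))) = True
    ((gpu ∨ light) ∨ (key ↔ light)) → (armed → (light ∨ heat)) = False
      (gpu ∨ light) ∨ (key ↔ light) = True
        gpu ∨ light = False
        key ↔ light = True
      armed → (light ∨ heat) = False
        light ∨ heat = False
The formula evaluates to True.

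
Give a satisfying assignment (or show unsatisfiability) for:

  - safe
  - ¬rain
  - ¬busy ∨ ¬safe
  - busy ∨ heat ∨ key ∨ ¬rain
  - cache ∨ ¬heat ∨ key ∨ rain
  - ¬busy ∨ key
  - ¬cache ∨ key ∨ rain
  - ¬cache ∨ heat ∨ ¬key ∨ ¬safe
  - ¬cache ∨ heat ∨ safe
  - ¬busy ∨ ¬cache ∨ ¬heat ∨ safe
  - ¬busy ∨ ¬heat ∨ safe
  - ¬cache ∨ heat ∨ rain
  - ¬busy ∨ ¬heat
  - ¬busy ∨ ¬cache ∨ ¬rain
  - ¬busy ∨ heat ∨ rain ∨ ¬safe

cache: False; busy: False; rain: False; safe: True; key: True; heat: True

Unit clause (safe) forces safe = True.
Unit clause (¬rain) forces rain = False.
In (¬busy ∨ ¬safe) only ¬busy is left, so busy = False.
Set cache = False.
Set key = True.
Set heat = True.
All clauses satisfied.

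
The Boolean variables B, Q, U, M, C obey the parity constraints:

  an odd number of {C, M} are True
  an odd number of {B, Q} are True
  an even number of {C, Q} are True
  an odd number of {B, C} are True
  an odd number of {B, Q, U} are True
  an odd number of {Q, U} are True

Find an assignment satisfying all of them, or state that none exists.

B = False; Q = True; U = False; M = False; C = True

{C, M}: 1 true → odd ✓
{B, Q}: 1 true → odd ✓
{C, Q}: 2 true → even ✓
{B, C}: 1 true → odd ✓
{B, Q, U}: 1 true → odd ✓
{Q, U}: 1 true → odd ✓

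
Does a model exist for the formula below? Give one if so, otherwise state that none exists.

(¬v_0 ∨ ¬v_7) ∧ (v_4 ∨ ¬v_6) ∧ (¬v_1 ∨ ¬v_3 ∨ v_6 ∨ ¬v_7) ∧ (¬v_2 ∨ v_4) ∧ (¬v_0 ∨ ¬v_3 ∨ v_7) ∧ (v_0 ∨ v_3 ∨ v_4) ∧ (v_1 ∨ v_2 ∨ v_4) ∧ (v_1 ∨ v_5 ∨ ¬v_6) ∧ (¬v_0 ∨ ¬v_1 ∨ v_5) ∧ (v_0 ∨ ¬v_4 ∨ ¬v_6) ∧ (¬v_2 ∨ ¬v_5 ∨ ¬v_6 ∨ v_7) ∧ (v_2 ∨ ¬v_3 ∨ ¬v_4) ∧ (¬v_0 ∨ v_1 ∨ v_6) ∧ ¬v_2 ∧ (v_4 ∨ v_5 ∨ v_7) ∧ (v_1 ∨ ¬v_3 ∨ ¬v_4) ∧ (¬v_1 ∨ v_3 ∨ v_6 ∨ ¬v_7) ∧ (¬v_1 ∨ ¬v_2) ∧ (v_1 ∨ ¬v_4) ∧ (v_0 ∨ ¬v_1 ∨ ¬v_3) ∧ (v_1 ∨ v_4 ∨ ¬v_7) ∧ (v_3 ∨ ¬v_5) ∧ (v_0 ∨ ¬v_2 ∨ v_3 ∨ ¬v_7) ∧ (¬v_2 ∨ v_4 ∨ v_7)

Unit clause (¬v_2) forces v_2 = False.
Set v_0 = False.
Try v_1 = False:
  (v_1 ∨ v_2 ∨ v_4) forces v_4 = True.
  clause (v_1 ∨ ¬v_4) is falsified — backtrack.
So v_1 = True.
  then (v_0 ∨ ¬v_1 ∨ ¬v_3) forces v_3 = False.
  then (v_3 ∨ ¬v_5) forces v_5 = False.
  then (v_0 ∨ v_3 ∨ v_4) forces v_4 = True.
  then (v_0 ∨ ¬v_4 ∨ ¬v_6) forces v_6 = False.
  then (¬v_1 ∨ v_3 ∨ v_6 ∨ ¬v_7) forces v_7 = False.
All clauses satisfied.

v_0 = False, v_1 = True, v_2 = False, v_3 = False, v_4 = True, v_5 = False, v_6 = False, v_7 = False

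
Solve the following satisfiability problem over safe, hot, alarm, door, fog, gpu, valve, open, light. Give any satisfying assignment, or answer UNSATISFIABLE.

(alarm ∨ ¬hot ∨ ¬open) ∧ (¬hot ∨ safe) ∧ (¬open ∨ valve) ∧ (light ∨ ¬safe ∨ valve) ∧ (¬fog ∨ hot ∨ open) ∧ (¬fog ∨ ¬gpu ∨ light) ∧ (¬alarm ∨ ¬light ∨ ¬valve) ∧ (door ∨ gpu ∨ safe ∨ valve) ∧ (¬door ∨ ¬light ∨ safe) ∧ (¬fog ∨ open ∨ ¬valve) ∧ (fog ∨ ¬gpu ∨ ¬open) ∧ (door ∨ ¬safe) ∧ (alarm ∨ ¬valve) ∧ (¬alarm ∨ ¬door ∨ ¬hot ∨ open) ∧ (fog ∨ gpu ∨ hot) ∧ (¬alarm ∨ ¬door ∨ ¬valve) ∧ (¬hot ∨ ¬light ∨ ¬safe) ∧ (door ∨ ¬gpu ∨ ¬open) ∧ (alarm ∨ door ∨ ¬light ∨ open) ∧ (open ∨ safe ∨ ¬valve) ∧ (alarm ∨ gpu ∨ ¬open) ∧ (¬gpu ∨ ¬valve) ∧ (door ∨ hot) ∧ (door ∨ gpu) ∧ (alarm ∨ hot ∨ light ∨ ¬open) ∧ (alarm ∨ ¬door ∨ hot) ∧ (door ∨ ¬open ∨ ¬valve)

safe = True, hot = False, alarm = True, door = True, fog = False, gpu = True, valve = False, open = False, light = True

Set safe = True.
  then (door ∨ ¬safe) forces door = True.
Set hot = False.
  then (alarm ∨ ¬door ∨ hot) forces alarm = True.
  then (¬alarm ∨ ¬door ∨ ¬valve) forces valve = False.
  then (¬open ∨ valve) forces open = False.
  then (light ∨ ¬safe ∨ valve) forces light = True.
  then (¬fog ∨ hot ∨ open) forces fog = False.
  then (fog ∨ gpu ∨ hot) forces gpu = True.
All clauses satisfied.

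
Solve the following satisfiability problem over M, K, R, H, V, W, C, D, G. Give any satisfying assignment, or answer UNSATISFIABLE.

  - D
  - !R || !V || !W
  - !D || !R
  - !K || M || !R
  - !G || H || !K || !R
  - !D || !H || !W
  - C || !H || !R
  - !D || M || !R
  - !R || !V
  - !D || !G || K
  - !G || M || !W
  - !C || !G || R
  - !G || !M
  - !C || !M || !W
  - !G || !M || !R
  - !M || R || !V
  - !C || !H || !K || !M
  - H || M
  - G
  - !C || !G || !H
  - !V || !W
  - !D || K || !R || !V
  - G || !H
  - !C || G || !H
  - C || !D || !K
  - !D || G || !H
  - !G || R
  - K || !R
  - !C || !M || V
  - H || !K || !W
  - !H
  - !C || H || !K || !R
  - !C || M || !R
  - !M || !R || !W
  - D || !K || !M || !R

The formula is unsatisfiable.

Case D = True:
  (!D || !R) forces R = False.
  (G) forces G = True.
  Clause (!G || R) is falsified — contradiction.
Case D = False:
  Clause (D) is falsified — contradiction.
Both cases fail, so the formula is unsatisfiable.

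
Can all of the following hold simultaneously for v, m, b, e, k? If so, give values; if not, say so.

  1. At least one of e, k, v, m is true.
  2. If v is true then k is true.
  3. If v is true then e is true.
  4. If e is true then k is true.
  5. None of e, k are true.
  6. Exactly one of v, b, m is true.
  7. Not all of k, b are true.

v: False, m: True, b: False, e: False, k: False

  (1) {e, k, v, m}: 1 true — at least one ✓
  (2) v=F ⇒ k: vacuous ✓
  (3) v=F ⇒ e: vacuous ✓
  (4) e=F ⇒ k: vacuous ✓
  (5) {e, k}: 0 true — none ✓
  (6) {v, b, m}: 1 true — exactly one ✓
  (7) {k, b}: 0/2 true — not all ✓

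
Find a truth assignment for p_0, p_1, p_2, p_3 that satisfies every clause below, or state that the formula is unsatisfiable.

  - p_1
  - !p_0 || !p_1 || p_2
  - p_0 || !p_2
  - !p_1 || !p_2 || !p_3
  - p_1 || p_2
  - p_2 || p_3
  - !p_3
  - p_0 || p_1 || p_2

p_0=T, p_1=T, p_2=T, p_3=F

Unit clause (p_1) forces p_1 = True.
Unit clause (!p_3) forces p_3 = False.
In (p_2 || p_3) only p_2 is left, so p_2 = True.
In (p_0 || !p_2) only p_0 is left, so p_0 = True.
Check each clause:
  (p_1): p_1 holds.
  (!p_0 || !p_1 || p_2): p_2 holds.
  (p_0 || !p_2): p_0 holds.
  (!p_1 || !p_2 || !p_3): !p_3 holds.
  (p_1 || p_2): p_1 holds.
  (p_2 || p_3): p_2 holds.
  (!p_3): !p_3 holds.
  (p_0 || p_1 || p_2): p_0 holds.
All clauses satisfied.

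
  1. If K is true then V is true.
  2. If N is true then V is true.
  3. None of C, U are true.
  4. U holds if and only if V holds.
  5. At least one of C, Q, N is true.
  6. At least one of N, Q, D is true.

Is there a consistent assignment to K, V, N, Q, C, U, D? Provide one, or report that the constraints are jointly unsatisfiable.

K: False, V: False, N: False, Q: True, C: False, U: False, D: False

  (1) K=F ⇒ V: vacuous ✓
  (2) N=F ⇒ V: vacuous ✓
  (3) {C, U}: 0 true — none ✓
  (4) U=F, V=F — same ✓
  (5) {C, Q, N}: 1 true — at least one ✓
  (6) {N, Q, D}: 1 true — at least one ✓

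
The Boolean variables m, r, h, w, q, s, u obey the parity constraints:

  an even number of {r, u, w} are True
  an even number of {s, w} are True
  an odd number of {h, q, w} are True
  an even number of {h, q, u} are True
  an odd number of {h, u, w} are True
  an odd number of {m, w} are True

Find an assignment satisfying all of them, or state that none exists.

m: False, r: True, h: False, w: True, q: False, s: True, u: False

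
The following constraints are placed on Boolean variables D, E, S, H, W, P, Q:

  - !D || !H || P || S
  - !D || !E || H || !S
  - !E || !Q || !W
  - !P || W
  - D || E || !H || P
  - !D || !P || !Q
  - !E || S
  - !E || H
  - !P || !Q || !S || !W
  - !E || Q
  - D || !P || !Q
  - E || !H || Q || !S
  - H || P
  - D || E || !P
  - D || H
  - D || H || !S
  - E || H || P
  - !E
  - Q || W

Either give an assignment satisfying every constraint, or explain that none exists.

D = True, E = False, S = False, H = False, W = True, P = True, Q = False

Unit clause (!E) forces E = False.
Try D = False:
  (D || E || !P) forces P = False.
  (D || E || !H || P) forces H = False.
  clause (H || P) is falsified — backtrack.
So D = True.
Set S = False.
Set H = False.
  then (H || P) forces P = True.
  then (!P || W) forces W = True.
  then (!D || !P || !Q) forces Q = False.
All clauses satisfied.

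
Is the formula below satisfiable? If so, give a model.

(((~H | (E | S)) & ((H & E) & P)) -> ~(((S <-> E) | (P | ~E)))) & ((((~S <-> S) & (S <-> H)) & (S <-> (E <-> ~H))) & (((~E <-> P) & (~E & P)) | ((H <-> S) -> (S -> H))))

Unsatisfiable — no assignment works.

The conjunct ~S <-> S is unsatisfiable on its own:
  S=F: evaluates to False.
  S=T: evaluates to False.
So the whole conjunction is unsatisfiable.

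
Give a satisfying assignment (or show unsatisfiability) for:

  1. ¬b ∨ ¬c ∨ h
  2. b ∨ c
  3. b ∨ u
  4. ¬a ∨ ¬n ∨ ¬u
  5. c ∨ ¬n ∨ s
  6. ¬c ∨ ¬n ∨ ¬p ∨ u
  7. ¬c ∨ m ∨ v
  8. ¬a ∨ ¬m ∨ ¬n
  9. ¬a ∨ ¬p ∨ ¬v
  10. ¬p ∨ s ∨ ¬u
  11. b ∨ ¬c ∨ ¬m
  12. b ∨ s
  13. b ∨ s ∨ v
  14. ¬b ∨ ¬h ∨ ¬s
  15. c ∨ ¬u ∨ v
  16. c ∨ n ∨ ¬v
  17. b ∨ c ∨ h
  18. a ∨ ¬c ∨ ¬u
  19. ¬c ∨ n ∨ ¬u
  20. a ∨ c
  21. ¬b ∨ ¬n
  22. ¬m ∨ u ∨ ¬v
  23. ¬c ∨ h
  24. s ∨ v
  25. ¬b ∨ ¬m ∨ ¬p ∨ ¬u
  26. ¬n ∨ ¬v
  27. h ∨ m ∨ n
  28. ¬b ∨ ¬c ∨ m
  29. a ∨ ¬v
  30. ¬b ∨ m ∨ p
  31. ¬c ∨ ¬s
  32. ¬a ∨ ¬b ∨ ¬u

b = True, s = True, n = False, p = False, u = False, v = False, h = False, c = False, m = True, a = True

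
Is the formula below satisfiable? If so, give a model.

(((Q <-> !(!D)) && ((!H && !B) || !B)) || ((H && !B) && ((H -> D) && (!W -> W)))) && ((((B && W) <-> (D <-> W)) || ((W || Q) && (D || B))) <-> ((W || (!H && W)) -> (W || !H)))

W = True, H = True, Q = True, B = False, D = True

  ((Q <-> !(!D)) && ((!H && !B) || !B)) || ((H && !B) && ((H -> D) && (!W -> W))) = True
    (Q <-> !(!D)) && ((!H && !B) || !B) = True
      Q <-> !(!D) = True
        !(!D) = True
          !D = False
      (!H && !B) || !B = True
        !H && !B = False
          !H = False
          !B = True
        !B = True
    (H && !B) && ((H -> D) && (!W -> W)) = True
      H && !B = True
        !B = True
      (H -> D) && (!W -> W) = True
        H -> D = True
        !W -> W = True
          !W = False
  (((B && W) <-> (D <-> W)) || ((W || Q) && (D || B))) <-> ((W || (!H && W)) -> (W || !H)) = True
    ((B && W) <-> (D <-> W)) || ((W || Q) && (D || B)) = True
      (B && W) <-> (D <-> W) = False
        B && W = False
        D <-> W = True
      (W || Q) && (D || B) = True
        W || Q = True
        D || B = True
    (W || (!H && W)) -> (W || !H) = True
      W || (!H && W) = True
        !H && W = False
          !H = False
      W || !H = True
        !H = False
Both conjuncts True, so the formula holds.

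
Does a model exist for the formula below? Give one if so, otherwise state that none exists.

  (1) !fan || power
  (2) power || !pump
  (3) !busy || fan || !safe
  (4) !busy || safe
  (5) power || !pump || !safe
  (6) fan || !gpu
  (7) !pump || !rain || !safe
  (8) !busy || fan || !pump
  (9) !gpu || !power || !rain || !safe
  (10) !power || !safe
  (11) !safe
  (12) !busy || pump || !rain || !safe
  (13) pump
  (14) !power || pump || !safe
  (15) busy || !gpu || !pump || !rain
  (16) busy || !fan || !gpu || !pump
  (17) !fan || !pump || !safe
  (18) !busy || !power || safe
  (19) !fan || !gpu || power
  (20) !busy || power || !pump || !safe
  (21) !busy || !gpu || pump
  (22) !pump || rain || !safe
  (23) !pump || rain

busy: False; gpu: False; safe: False; fan: False; power: True; pump: True; rain: True

Unit clause (!safe) forces safe = False.
Unit clause (pump) forces pump = True.
In (!pump || rain) only rain is left, so rain = True.
In (power || !pump) only power is left, so power = True.
In (!busy || safe) only !busy is left, so busy = False.
In (busy || !gpu || !pump || !rain) only !gpu is left, so gpu = False.
Set fan = False.
All clauses satisfied.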